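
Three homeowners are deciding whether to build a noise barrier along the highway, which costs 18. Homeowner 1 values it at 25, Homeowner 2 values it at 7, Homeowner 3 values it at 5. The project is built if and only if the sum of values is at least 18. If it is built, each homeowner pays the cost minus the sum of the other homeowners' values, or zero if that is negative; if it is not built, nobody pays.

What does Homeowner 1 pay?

Total value 37 ≥ cost 18, so the project is built.
The other homeowners' values sum to 12.
Cost minus that sum is 18 - 12 = 6.

6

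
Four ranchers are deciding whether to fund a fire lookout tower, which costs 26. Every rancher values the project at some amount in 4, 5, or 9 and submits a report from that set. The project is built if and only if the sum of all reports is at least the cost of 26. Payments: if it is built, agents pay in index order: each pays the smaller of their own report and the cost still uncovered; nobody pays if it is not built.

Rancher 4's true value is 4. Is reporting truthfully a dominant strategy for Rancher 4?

Check each profile of the others' reports and compare truth against every alternative report.
Others report (9, 9, 9): truth gives 4, best alternative gives 4.
Others report (5, 9, 9): truth gives 1, best alternative gives 1.
Others report (9, 5, 9): truth gives 1, best alternative gives 1.
Others report (9, 9, 5): truth gives 1, best alternative gives 1.
Others report (4, 4, 4): truth gives 0, best alternative gives 0.
Others report (4, 4, 5): truth gives 0, best alternative gives 0.
(Remaining 21 profiles checked similarly; truth is weakly best in each.)
In every case the truthful report is at least as good as any alternative, so it is a dominant strategy.

Yes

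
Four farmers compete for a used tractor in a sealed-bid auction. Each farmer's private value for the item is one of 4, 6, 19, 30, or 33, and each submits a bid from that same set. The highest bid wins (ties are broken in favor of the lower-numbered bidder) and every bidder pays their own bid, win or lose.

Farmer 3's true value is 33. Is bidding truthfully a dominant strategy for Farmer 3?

No

Consider the case where Farmer 1 bids 4, Farmer 2 bids 4 and Farmer 4 bids 4.
Truthful bid 33: wins, pays 33, utility 33 - 33 = 0.
Bid 6 instead: wins, pays 6, utility 33 - 6 = 27.
Since 27 > 0, bidding 6 is strictly better here, so truthful bidding is not dominant.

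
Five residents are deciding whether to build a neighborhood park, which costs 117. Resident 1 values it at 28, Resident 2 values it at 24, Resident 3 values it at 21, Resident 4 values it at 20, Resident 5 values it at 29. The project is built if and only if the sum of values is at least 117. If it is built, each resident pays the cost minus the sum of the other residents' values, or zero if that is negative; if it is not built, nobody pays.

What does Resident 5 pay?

Total value 122 ≥ cost 117, so the project is built.
The other residents' values sum to 93.
Cost minus that sum is 117 - 93 = 24.

24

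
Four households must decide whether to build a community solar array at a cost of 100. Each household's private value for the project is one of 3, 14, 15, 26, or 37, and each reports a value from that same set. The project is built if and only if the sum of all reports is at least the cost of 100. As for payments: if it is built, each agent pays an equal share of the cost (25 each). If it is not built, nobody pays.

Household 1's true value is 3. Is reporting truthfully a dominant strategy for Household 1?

Yes

Check each profile of the others' reports and compare truth against every alternative report.
Others report (14, 37, 37): truth gives 0, best alternative gives -22.
Others report (15, 37, 37): truth gives 0, best alternative gives -22.
Others report (26, 26, 37): truth gives 0, best alternative gives -22.
Others report (26, 37, 26): truth gives 0, best alternative gives -22.
Others report (37, 14, 37): truth gives 0, best alternative gives -22.
Others report (37, 15, 37): truth gives 0, best alternative gives -22.
(Remaining 119 profiles checked similarly; truth is weakly best in each.)
In every case the truthful report is at least as good as any alternative, so it is a dominant strategy.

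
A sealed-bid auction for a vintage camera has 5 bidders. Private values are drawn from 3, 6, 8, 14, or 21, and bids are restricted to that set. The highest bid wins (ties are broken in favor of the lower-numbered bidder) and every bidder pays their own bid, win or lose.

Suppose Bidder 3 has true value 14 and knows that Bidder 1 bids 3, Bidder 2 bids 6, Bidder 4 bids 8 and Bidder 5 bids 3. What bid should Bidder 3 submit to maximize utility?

Bid 3: loses but pays 3, utility -3.
Bid 6: loses but pays 6, utility -6.
Bid 8: wins, pays 8, utility 14 - 8 = 6.
Bid 14: wins, pays 14, utility 14 - 14 = 0.
Bid 21: wins, pays 21, utility 14 - 21 = -7.
The best choice is 8 with utility 6.

8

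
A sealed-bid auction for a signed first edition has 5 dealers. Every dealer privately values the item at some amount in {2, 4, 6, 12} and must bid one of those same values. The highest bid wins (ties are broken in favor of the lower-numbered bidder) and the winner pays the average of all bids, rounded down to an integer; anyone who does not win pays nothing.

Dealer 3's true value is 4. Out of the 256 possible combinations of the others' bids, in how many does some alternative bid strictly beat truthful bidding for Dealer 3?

Others bid (2, 2, 2, 6): truth gives 0; bid 6 gives 1 > 0. Violating.
Others bid (2, 2, 6, 2): truth gives 0; bid 6 gives 1 > 0. Violating.
Others bid (2, 4, 2, 2): truth gives 0; bid 6 gives 1 > 0. Violating.
Others bid (2, 4, 2, 4): truth gives 0; bid 6 gives 1 > 0. Violating.
Others bid (2, 2, 2, 2): truth gives 2; no alternative beats it.
Others bid (2, 2, 2, 4): truth gives 2; no alternative beats it.
(Checking all 256 profiles: 9 have a profitable deviation, 247 do not.)

9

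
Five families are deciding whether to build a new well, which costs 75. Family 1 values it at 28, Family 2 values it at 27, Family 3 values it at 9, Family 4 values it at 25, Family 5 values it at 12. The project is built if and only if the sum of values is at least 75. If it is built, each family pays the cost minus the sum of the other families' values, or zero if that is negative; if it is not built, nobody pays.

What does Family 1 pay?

Total value 101 ≥ cost 75, so the project is built.
The other families' values sum to 73.
Cost minus that sum is 75 - 73 = 2.

2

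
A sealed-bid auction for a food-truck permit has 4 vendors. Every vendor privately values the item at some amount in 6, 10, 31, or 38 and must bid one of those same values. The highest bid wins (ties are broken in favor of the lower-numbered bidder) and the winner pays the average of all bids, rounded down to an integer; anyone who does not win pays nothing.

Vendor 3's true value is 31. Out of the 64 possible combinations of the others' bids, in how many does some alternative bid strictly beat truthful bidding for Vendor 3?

Others bid (6, 6, 6): truth gives 19; bid 10 gives 24 > 19. Violating.
Others bid (6, 6, 10): truth gives 18; bid 10 gives 23 > 18. Violating.
Others bid (6, 6, 38): truth gives 0; bid 38 gives 9 > 0. Violating.
Others bid (6, 10, 38): truth gives 0; bid 38 gives 8 > 0. Violating.
Others bid (6, 6, 31): truth gives 13; no alternative beats it.
Others bid (6, 10, 6): truth gives 18; no alternative beats it.
(Checking all 64 profiles: 24 have a profitable deviation, 40 do not.)

24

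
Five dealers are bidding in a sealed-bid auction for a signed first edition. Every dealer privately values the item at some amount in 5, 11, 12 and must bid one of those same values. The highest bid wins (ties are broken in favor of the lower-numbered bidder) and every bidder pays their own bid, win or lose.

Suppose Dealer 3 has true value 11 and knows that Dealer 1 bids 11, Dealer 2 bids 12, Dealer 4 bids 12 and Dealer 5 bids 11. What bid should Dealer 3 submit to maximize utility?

Bid 5: loses but pays 5, utility -5.
Bid 11: loses but pays 11, utility -11.
Bid 12: loses but pays 12, utility -12.
The best choice is 5 with utility -5.

5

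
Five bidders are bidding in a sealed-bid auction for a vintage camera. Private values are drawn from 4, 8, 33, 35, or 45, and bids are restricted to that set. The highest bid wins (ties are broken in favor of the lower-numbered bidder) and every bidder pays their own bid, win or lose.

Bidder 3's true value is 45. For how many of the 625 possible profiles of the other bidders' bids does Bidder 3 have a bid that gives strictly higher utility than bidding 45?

369

Others bid (4, 4, 4, 4): truth gives 0; bid 8 gives 37 > 0. Violating.
Others bid (4, 4, 4, 8): truth gives 0; bid 8 gives 37 > 0. Violating.
Others bid (4, 4, 4, 33): truth gives 0; bid 33 gives 12 > 0. Violating.
Others bid (4, 4, 4, 35): truth gives 0; bid 35 gives 10 > 0. Violating.
Others bid (4, 4, 4, 45): truth gives 0; no alternative beats it.
Others bid (4, 4, 8, 45): truth gives 0; no alternative beats it.
(Checking all 625 profiles: 369 have a profitable deviation, 256 do not.)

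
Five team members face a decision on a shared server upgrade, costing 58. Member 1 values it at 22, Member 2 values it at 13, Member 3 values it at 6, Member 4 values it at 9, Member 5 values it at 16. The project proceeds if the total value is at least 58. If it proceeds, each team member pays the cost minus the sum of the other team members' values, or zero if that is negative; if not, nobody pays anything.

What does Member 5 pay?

Total value 66 ≥ cost 58, so the project is built.
The other team members' values sum to 50.
Cost minus that sum is 58 - 50 = 8.

8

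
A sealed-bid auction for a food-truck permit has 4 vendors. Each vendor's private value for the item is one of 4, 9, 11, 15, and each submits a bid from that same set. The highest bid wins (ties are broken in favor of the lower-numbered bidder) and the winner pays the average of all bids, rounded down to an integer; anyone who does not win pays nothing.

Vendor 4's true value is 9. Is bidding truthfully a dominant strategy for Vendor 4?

No

Consider the case where Vendor 1 bids 4, Vendor 2 bids 4 and Vendor 3 bids 9.
Truthful bid 9: loses, pays 0, utility 0.
Bid 11 instead: wins, pays 7, utility 9 - 7 = 2.
Since 2 > 0, bidding 11 is strictly better here, so truthful bidding is not dominant.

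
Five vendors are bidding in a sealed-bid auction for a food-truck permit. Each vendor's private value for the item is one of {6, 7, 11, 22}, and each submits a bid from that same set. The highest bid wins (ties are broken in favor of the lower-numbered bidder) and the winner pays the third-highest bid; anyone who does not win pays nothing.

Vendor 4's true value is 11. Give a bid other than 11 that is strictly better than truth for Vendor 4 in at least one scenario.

Suppose Vendor 1 bids 6, Vendor 2 bids 6, Vendor 3 bids 6 and Vendor 5 bids 22.
Bid 11: loses, pays 0, utility 0.
Bid 22: wins, pays 6, utility 11 - 6 = 5.
So bidding 22 beats truth here (5 > 0).

22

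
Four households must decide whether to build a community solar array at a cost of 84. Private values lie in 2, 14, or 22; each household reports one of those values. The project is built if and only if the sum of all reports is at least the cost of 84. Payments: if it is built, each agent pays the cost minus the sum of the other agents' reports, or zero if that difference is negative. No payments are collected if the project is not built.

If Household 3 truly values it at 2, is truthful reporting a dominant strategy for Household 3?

Check each profile of the others' reports and compare truth against every alternative report.
Others report (2, 2, 2): truth gives 0, best alternative gives 0.
Others report (2, 2, 14): truth gives 0, best alternative gives 0.
Others report (2, 2, 22): truth gives 0, best alternative gives 0.
Others report (2, 14, 2): truth gives 0, best alternative gives 0.
Others report (2, 14, 14): truth gives 0, best alternative gives 0.
Others report (2, 14, 22): truth gives 0, best alternative gives 0.
(Remaining 21 profiles checked similarly; truth is weakly best in each.)
In every case the truthful report is at least as good as any alternative, so it is a dominant strategy.

Yes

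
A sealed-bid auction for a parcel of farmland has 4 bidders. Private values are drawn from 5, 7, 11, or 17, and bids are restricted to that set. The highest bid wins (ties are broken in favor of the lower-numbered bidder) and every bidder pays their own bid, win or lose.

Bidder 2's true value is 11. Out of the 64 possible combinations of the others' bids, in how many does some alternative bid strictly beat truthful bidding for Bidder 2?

Others bid (5, 5, 5): truth gives 0; bid 7 gives 4 > 0. Violating.
Others bid (5, 5, 7): truth gives 0; bid 7 gives 4 > 0. Violating.
Others bid (5, 5, 17): truth gives -11; bid 5 gives -5 > -11. Violating.
Others bid (5, 7, 5): truth gives 0; bid 7 gives 4 > 0. Violating.
Others bid (5, 5, 11): truth gives 0; no alternative beats it.
Others bid (5, 7, 11): truth gives 0; no alternative beats it.
(Checking all 64 profiles: 50 have a profitable deviation, 14 do not.)

50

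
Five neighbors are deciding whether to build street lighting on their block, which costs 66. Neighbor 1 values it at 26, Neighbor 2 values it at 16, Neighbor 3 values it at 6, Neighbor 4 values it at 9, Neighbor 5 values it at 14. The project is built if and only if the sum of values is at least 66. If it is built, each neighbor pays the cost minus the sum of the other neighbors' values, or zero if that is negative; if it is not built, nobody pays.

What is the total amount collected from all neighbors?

46

Total value 71 ≥ cost 66, so it is built.
Neighbor 1: others sum to 45; max(0, 66 - 45) = 21.
Neighbor 2: others sum to 55; max(0, 66 - 55) = 11.
Neighbor 3: others sum to 65; max(0, 66 - 65) = 1.
Neighbor 4: others sum to 62; max(0, 66 - 62) = 4.
Neighbor 5: others sum to 57; max(0, 66 - 57) = 9.
Total collected = 21 + 11 + 1 + 4 + 9 = 46.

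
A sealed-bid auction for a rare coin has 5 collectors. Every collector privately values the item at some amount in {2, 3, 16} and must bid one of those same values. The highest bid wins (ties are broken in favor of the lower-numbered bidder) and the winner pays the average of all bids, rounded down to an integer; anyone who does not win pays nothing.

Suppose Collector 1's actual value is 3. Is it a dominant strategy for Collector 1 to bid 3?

Check each profile of the others' bids and compare truth against every alternative bid.
Others bid (2, 2, 2, 3): truth gives 1, best alternative gives 0.
Others bid (2, 2, 3, 2): truth gives 1, best alternative gives 0.
Others bid (2, 2, 3, 3): truth gives 1, best alternative gives 0.
Others bid (2, 3, 2, 2): truth gives 1, best alternative gives 0.
Others bid (2, 3, 2, 3): truth gives 1, best alternative gives 0.
Others bid (2, 3, 3, 2): truth gives 1, best alternative gives 0.
(Remaining 75 profiles checked similarly; truth is weakly best in each.)
In every case the truthful bid is at least as good as any alternative, so it is a dominant strategy.

Yes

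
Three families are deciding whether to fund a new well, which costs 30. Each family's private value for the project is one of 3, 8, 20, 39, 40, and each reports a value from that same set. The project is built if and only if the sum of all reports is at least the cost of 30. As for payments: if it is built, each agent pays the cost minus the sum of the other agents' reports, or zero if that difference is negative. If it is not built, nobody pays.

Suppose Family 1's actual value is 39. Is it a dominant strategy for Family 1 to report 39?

Check each profile of the others' reports and compare truth against every alternative report.
Others report (3, 39): truth gives 39, best alternative gives 39.
Others report (3, 40): truth gives 39, best alternative gives 39.
Others report (8, 39): truth gives 39, best alternative gives 39.
Others report (8, 40): truth gives 39, best alternative gives 39.
Others report (20, 20): truth gives 39, best alternative gives 39.
Others report (20, 39): truth gives 39, best alternative gives 39.
(Remaining 19 profiles checked similarly; truth is weakly best in each.)
In every case the truthful report is at least as good as any alternative, so it is a dominant strategy.

Yes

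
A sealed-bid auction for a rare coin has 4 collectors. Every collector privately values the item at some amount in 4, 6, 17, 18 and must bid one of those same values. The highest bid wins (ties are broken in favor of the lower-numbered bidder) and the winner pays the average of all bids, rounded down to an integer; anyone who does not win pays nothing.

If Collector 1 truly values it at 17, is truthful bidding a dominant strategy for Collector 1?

No

Consider the case where Collector 2 bids 4, Collector 3 bids 4 and Collector 4 bids 4.
Truthful bid 17: wins, pays 7, utility 17 - 7 = 10.
Bid 4 instead: wins, pays 4, utility 17 - 4 = 13.
Since 13 > 10, bidding 4 is strictly better here, so truthful bidding is not dominant.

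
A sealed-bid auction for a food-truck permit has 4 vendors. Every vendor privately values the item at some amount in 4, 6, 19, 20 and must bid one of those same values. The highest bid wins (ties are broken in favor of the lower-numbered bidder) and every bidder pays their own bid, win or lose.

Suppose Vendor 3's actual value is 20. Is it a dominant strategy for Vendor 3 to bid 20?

No

Consider the case where Vendor 1 bids 4, Vendor 2 bids 4 and Vendor 4 bids 4.
Truthful bid 20: wins, pays 20, utility 20 - 20 = 0.
Bid 6 instead: wins, pays 6, utility 20 - 6 = 14.
Since 14 > 0, bidding 6 is strictly better here, so truthful bidding is not dominant.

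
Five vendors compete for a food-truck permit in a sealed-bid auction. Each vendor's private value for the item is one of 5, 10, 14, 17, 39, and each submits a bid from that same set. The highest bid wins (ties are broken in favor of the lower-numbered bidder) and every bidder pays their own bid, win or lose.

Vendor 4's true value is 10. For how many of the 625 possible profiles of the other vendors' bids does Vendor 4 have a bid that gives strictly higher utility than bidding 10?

623

Others bid (5, 5, 5, 14): truth gives -10; bid 14 gives -4 > -10. Violating.
Others bid (5, 5, 5, 17): truth gives -10; bid 5 gives -5 > -10. Violating.
Others bid (5, 5, 5, 39): truth gives -10; bid 5 gives -5 > -10. Violating.
Others bid (5, 5, 10, 5): truth gives -10; bid 14 gives -4 > -10. Violating.
Others bid (5, 5, 5, 5): truth gives 0; no alternative beats it.
Others bid (5, 5, 5, 10): truth gives 0; no alternative beats it.
(Checking all 625 profiles: 623 have a profitable deviation, 2 do not.)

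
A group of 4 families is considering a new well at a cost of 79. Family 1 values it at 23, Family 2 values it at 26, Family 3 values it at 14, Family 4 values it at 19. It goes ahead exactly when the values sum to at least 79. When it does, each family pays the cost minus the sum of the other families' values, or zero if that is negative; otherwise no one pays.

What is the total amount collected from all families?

Total value 82 ≥ cost 79, so it is built.
Family 1: others sum to 59; max(0, 79 - 59) = 20.
Family 2: others sum to 56; max(0, 79 - 56) = 23.
Family 3: others sum to 68; max(0, 79 - 68) = 11.
Family 4: others sum to 63; max(0, 79 - 63) = 16.
Total collected = 20 + 23 + 11 + 16 = 70.

70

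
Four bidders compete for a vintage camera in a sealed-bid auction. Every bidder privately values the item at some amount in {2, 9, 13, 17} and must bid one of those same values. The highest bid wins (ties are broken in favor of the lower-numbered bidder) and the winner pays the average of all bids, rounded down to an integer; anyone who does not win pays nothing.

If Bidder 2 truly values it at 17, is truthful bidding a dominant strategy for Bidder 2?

No

Consider the case where Bidder 1 bids 2, Bidder 3 bids 2 and Bidder 4 bids 2.
Truthful bid 17: wins, pays 5, utility 17 - 5 = 12.
Bid 9 instead: wins, pays 3, utility 17 - 3 = 14.
Since 14 > 12, bidding 9 is strictly better here, so truthful bidding is not dominant.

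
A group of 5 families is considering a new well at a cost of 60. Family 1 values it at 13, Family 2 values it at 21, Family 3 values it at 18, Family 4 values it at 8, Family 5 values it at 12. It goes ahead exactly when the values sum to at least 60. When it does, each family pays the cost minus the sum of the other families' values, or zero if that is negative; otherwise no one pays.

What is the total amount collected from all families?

Total value 72 ≥ cost 60, so it is built.
Family 1: others sum to 59; max(0, 60 - 59) = 1.
Family 2: others sum to 51; max(0, 60 - 51) = 9.
Family 3: others sum to 54; max(0, 60 - 54) = 6.
Family 4: others sum to 64; max(0, 60 - 64) = 0.
Family 5: others sum to 60; max(0, 60 - 60) = 0.
Total collected = 1 + 9 + 6 + 0 + 0 = 16.

16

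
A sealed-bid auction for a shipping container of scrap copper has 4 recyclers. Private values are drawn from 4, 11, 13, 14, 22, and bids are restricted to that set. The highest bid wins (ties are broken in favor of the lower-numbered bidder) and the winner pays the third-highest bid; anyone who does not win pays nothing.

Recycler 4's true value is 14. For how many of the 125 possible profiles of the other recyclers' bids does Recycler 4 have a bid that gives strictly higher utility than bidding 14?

27

Others bid (4, 4, 14): truth gives 0; bid 22 gives 10 > 0. Violating.
Others bid (4, 11, 14): truth gives 0; bid 22 gives 3 > 0. Violating.
Others bid (4, 13, 14): truth gives 0; bid 22 gives 1 > 0. Violating.
Others bid (4, 14, 4): truth gives 0; bid 22 gives 10 > 0. Violating.
Others bid (4, 4, 4): truth gives 10; no alternative beats it.
Others bid (4, 4, 11): truth gives 10; no alternative beats it.
(Checking all 125 profiles: 27 have a profitable deviation, 98 do not.)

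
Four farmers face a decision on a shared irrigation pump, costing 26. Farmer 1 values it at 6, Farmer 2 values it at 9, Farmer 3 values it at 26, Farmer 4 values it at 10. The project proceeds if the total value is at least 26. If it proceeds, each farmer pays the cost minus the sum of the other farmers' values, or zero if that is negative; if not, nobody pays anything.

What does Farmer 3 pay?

1

Total value 51 ≥ cost 26, so the project is built.
The other farmers' values sum to 25.
Cost minus that sum is 26 - 25 = 1.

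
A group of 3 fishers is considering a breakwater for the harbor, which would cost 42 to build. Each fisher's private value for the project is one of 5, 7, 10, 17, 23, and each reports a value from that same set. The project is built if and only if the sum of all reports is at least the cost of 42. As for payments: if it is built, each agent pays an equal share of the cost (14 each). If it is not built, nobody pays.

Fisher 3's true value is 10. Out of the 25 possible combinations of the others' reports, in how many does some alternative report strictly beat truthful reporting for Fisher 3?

3

Others report (10, 23): truth gives -4; report 5 gives 0 > -4. Violating.
Others report (17, 17): truth gives -4; report 5 gives 0 > -4. Violating.
Others report (23, 10): truth gives -4; report 5 gives 0 > -4. Violating.
Others report (5, 5): truth gives 0; no alternative beats it.
Others report (5, 7): truth gives 0; no alternative beats it.
(Checking all 25 profiles: 3 have a profitable deviation, 22 do not.)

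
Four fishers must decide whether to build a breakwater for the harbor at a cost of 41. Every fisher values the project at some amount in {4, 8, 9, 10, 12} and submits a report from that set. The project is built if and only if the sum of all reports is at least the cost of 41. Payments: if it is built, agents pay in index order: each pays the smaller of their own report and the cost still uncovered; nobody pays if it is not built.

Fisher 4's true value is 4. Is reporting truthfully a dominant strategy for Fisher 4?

Yes

Check each profile of the others' reports and compare truth against every alternative report.
Others report (9, 12, 12): truth gives 0, best alternative gives -4.
Others report (12, 9, 12): truth gives 0, best alternative gives -4.
Others report (12, 12, 9): truth gives 0, best alternative gives -4.
Others report (10, 12, 12): truth gives 0, best alternative gives -3.
Others report (12, 10, 12): truth gives 0, best alternative gives -3.
Others report (12, 12, 10): truth gives 0, best alternative gives -3.
(Remaining 119 profiles checked similarly; truth is weakly best in each.)
In every case the truthful report is at least as good as any alternative, so it is a dominant strategy.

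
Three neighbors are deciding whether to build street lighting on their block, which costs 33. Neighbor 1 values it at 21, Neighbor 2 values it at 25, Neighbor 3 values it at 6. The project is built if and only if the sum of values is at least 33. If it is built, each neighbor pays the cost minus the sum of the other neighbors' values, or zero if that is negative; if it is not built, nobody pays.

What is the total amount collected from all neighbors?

8

Total value 52 ≥ cost 33, so it is built.
Neighbor 1: others sum to 31; max(0, 33 - 31) = 2.
Neighbor 2: others sum to 27; max(0, 33 - 27) = 6.
Neighbor 3: others sum to 46; max(0, 33 - 46) = 0.
Total collected = 2 + 6 + 0 = 8.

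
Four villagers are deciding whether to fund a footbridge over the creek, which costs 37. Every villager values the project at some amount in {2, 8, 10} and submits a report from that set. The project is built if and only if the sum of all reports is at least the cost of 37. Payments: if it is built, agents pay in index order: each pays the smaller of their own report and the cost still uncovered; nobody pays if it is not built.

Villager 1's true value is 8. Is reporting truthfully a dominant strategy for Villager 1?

Check each profile of the others' reports and compare truth against every alternative report.
Others report (2, 2, 2): truth gives 0, best alternative gives 0.
Others report (2, 2, 8): truth gives 0, best alternative gives 0.
Others report (2, 2, 10): truth gives 0, best alternative gives 0.
Others report (2, 8, 2): truth gives 0, best alternative gives 0.
Others report (2, 8, 8): truth gives 0, best alternative gives 0.
Others report (2, 8, 10): truth gives 0, best alternative gives 0.
(Remaining 21 profiles checked similarly; truth is weakly best in each.)
In every case the truthful report is at least as good as any alternative, so it is a dominant strategy.

Yes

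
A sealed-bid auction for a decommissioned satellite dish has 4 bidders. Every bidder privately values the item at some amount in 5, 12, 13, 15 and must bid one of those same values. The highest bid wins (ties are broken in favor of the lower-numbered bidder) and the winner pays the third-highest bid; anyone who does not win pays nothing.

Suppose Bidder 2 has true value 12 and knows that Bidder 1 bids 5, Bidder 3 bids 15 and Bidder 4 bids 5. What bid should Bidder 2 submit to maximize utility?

Bid 5: loses, pays 0, utility 0.
Bid 12: loses, pays 0, utility 0.
Bid 13: loses, pays 0, utility 0.
Bid 15: wins, pays 5, utility 12 - 5 = 7.
The best choice is 15 with utility 7.

15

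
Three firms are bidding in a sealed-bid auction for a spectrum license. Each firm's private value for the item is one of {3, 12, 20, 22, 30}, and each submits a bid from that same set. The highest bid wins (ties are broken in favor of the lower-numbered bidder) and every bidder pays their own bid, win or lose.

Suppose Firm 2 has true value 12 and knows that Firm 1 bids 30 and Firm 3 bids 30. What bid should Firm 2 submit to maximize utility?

Bid 3: loses but pays 3, utility -3.
Bid 12: loses but pays 12, utility -12.
Bid 20: loses but pays 20, utility -20.
Bid 22: loses but pays 22, utility -22.
Bid 30: loses but pays 30, utility -30.
The best choice is 3 with utility -3.

3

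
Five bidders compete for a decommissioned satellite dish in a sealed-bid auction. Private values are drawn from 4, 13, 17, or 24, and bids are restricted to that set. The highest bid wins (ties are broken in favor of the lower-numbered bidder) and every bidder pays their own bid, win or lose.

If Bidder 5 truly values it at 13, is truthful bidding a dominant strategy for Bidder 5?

No

Consider the case where Bidder 1 bids 4, Bidder 2 bids 4, Bidder 3 bids 4 and Bidder 4 bids 13.
Truthful bid 13: loses but pays 13, utility -13.
Bid 4 instead: loses but pays 4, utility -4.
Since -4 > -13, bidding 4 is strictly better here, so truthful bidding is not dominant.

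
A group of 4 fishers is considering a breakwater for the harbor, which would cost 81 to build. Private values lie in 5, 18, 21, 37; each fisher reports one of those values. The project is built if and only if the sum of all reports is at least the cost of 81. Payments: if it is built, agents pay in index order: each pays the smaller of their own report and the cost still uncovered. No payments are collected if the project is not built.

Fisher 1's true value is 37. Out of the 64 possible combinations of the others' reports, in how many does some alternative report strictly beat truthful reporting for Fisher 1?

38

Others report (5, 18, 37): truth gives 0; report 21 gives 16 > 0. Violating.
Others report (5, 21, 37): truth gives 0; report 18 gives 19 > 0. Violating.
Others report (5, 37, 18): truth gives 0; report 21 gives 16 > 0. Violating.
Others report (5, 37, 21): truth gives 0; report 18 gives 19 > 0. Violating.
Others report (5, 5, 5): truth gives 0; no alternative beats it.
Others report (5, 5, 18): truth gives 0; no alternative beats it.
(Checking all 64 profiles: 38 have a profitable deviation, 26 do not.)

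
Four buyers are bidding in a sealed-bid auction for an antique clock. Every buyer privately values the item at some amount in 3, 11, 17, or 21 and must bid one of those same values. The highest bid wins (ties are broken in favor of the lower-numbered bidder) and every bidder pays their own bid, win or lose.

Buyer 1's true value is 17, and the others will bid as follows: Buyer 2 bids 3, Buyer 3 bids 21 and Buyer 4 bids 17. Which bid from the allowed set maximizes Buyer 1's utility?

3

Bid 3: loses but pays 3, utility -3.
Bid 11: loses but pays 11, utility -11.
Bid 17: loses but pays 17, utility -17.
Bid 21: wins, pays 21, utility 17 - 21 = -4.
The best choice is 3 with utility -3.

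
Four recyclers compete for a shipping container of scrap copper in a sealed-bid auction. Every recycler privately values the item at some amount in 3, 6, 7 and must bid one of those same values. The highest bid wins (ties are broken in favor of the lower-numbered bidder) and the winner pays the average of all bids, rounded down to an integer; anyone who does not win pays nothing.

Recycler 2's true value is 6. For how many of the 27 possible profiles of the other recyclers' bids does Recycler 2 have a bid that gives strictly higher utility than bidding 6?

9

Others bid (3, 3, 7): truth gives 0; bid 7 gives 1 > 0. Violating.
Others bid (3, 6, 7): truth gives 0; bid 7 gives 1 > 0. Violating.
Others bid (3, 7, 3): truth gives 0; bid 7 gives 1 > 0. Violating.
Others bid (3, 7, 6): truth gives 0; bid 7 gives 1 > 0. Violating.
Others bid (3, 3, 3): truth gives 3; no alternative beats it.
Others bid (3, 3, 6): truth gives 2; no alternative beats it.
(Checking all 27 profiles: 9 have a profitable deviation, 18 do not.)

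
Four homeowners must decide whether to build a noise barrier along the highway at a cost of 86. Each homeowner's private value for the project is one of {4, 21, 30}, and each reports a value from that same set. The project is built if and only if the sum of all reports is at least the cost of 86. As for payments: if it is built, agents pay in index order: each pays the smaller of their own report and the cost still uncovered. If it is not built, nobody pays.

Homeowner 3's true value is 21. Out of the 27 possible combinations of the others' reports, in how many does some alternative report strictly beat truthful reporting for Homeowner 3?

Others report (30, 30, 30): truth gives 0; report 4 gives 17 > 0. Violating.
Others report (4, 4, 4): truth gives 0; no alternative beats it.
Others report (4, 4, 21): truth gives 0; no alternative beats it.
(Checking all 27 profiles: 1 has a profitable deviation, 26 do not.)

1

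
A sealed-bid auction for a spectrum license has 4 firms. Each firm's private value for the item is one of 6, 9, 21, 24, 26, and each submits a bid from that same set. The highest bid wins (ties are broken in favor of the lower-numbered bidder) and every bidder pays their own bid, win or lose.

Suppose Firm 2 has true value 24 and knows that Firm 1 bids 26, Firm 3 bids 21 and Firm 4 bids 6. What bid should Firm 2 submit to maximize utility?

6

Bid 6: loses but pays 6, utility -6.
Bid 9: loses but pays 9, utility -9.
Bid 21: loses but pays 21, utility -21.
Bid 24: loses but pays 24, utility -24.
Bid 26: loses but pays 26, utility -26.
The best choice is 6 with utility -6.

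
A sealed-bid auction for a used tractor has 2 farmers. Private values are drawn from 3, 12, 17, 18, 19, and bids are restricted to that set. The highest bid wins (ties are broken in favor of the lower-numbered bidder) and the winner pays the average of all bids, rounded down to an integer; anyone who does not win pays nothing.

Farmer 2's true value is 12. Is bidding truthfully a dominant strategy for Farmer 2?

Yes

Check each profile of the others' bids and compare truth against every alternative bid.
Others bid (3): truth gives 5, best alternative gives 2.
Others bid (12): truth gives 0, best alternative gives 0.
Others bid (17): truth gives 0, best alternative gives 0.
Others bid (18): truth gives 0, best alternative gives 0.
Others bid (19): truth gives 0, best alternative gives 0.
In every case the truthful bid is at least as good as any alternative, so it is a dominant strategy.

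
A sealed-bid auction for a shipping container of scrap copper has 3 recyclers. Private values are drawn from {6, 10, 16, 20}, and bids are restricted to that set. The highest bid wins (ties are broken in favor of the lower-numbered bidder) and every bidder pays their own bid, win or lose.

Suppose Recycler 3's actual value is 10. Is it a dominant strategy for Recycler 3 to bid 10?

No

Consider the case where Recycler 1 bids 6 and Recycler 2 bids 10.
Truthful bid 10: loses but pays 10, utility -10.
Bid 6 instead: loses but pays 6, utility -6.
Since -6 > -10, bidding 6 is strictly better here, so truthful bidding is not dominant.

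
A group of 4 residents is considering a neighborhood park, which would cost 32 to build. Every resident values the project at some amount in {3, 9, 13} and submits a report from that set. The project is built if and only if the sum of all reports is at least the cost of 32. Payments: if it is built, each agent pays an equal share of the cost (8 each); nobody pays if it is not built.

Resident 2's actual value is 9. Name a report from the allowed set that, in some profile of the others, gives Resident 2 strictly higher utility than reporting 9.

13

Suppose Resident 1 reports 3, Resident 3 reports 3 and Resident 4 reports 13.
Report 9: project not built, utility 0.
Report 13: project built, pays 8, utility 9 - 8 = 1.
So reporting 13 beats truth here (1 > 0).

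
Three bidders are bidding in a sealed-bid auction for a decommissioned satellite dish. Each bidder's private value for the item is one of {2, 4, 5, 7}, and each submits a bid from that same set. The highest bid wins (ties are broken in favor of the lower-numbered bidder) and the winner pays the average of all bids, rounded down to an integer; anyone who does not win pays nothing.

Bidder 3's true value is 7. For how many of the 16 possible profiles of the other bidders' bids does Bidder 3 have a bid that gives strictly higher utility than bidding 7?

Others bid (2, 2): truth gives 4; bid 4 gives 5 > 4. Violating.
Others bid (2, 4): truth gives 3; bid 5 gives 4 > 3. Violating.
Others bid (4, 2): truth gives 3; bid 5 gives 4 > 3. Violating.
Others bid (4, 4): truth gives 2; bid 5 gives 3 > 2. Violating.
Others bid (2, 5): truth gives 3; no alternative beats it.
Others bid (2, 7): truth gives 0; no alternative beats it.
(Checking all 16 profiles: 4 have a profitable deviation, 12 do not.)

4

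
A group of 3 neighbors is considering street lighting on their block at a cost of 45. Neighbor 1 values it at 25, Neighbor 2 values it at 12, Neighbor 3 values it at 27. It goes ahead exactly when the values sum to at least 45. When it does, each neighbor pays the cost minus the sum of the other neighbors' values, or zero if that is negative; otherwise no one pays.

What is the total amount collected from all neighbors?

14

Total value 64 ≥ cost 45, so it is built.
Neighbor 1: others sum to 39; max(0, 45 - 39) = 6.
Neighbor 2: others sum to 52; max(0, 45 - 52) = 0.
Neighbor 3: others sum to 37; max(0, 45 - 37) = 8.
Total collected = 6 + 0 + 8 = 14.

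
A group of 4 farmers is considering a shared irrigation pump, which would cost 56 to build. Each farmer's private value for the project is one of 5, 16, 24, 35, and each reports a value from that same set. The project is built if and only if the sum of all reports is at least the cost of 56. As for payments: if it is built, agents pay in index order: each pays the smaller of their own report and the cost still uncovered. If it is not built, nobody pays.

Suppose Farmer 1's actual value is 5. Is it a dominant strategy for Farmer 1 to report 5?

Check each profile of the others' reports and compare truth against every alternative report.
Others report (5, 5, 35): truth gives 0, best alternative gives -11.
Others report (5, 16, 24): truth gives 0, best alternative gives -11.
Others report (5, 16, 35): truth gives 0, best alternative gives -11.
Others report (5, 24, 16): truth gives 0, best alternative gives -11.
Others report (5, 24, 24): truth gives 0, best alternative gives -11.
Others report (5, 24, 35): truth gives 0, best alternative gives -11.
(Remaining 58 profiles checked similarly; truth is weakly best in each.)
In every case the truthful report is at least as good as any alternative, so it is a dominant strategy.

Yes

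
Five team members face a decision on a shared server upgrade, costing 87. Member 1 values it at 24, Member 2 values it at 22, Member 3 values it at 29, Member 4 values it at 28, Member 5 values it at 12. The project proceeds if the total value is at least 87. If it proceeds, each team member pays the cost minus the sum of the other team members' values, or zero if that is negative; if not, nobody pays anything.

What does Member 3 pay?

1

Total value 115 ≥ cost 87, so the project is built.
The other team members' values sum to 86.
Cost minus that sum is 87 - 86 = 1.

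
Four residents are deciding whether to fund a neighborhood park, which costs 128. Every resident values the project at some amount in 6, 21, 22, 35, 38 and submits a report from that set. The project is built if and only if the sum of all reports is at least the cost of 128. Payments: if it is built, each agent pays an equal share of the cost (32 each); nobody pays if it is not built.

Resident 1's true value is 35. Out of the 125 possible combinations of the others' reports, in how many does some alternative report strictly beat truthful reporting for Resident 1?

Others report (21, 35, 35): truth gives 0; report 38 gives 3 > 0. Violating.
Others report (22, 35, 35): truth gives 0; report 38 gives 3 > 0. Violating.
Others report (35, 21, 35): truth gives 0; report 38 gives 3 > 0. Violating.
Others report (35, 22, 35): truth gives 0; report 38 gives 3 > 0. Violating.
Others report (6, 6, 6): truth gives 0; no alternative beats it.
Others report (6, 6, 21): truth gives 0; no alternative beats it.
(Checking all 125 profiles: 6 have a profitable deviation, 119 do not.)

6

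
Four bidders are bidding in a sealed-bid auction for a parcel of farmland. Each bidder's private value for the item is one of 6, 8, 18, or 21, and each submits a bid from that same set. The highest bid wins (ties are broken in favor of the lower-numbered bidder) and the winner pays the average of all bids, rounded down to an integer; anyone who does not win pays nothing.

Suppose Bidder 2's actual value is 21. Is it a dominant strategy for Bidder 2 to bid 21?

Consider the case where Bidder 1 bids 6, Bidder 3 bids 6 and Bidder 4 bids 6.
Truthful bid 21: wins, pays 9, utility 21 - 9 = 12.
Bid 8 instead: wins, pays 6, utility 21 - 6 = 15.
Since 15 > 12, bidding 8 is strictly better here, so truthful bidding is not dominant.

No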